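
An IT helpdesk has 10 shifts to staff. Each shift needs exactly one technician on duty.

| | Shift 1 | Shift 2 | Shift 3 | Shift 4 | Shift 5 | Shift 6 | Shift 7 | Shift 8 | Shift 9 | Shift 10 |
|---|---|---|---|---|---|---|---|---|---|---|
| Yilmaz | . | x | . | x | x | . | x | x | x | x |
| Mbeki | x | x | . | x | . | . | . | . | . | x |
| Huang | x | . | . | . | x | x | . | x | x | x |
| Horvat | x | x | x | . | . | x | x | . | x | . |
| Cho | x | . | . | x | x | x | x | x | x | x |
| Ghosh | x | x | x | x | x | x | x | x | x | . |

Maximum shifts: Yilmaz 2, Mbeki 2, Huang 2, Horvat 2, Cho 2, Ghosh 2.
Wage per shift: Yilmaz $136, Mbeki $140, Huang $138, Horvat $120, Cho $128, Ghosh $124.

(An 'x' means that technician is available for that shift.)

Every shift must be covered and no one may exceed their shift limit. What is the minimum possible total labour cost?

$1292

Picking the cheapest available technician for each shift independently would cost $1220, but that ignores the shift limits.
An optimal schedule: Shift 1→Huang, Shift 2→Horvat, Shift 3→Horvat, Shift 4→Ghosh, Shift 5→Ghosh, Shift 6→Cho, Shift 7→Cho, Shift 8→Yilmaz, Shift 9→Huang, Shift 10→Yilmaz.
Total: 138 + 120 + 120 + 124 + 124 + 128 + 128 + 136 + 138 + 136 = $1292.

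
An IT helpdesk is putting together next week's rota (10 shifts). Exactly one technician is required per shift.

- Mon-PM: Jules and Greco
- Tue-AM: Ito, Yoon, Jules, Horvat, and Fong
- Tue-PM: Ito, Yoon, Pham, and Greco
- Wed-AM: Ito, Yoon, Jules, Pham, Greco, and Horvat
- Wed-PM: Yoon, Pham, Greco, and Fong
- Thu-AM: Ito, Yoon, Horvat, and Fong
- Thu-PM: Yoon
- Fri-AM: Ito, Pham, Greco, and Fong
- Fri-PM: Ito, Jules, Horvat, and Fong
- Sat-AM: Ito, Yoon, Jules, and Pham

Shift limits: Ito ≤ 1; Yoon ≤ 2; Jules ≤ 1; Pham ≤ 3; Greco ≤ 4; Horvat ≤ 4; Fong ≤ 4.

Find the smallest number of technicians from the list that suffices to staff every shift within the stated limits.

3

10 slots to fill and no one can take more than 4, so at least ⌈10/4⌉ = 3 technicians are needed.
Yoon, Greco, and Horvat alone can cover everything: Mon-PM→Greco, Tue-AM→Horvat, Tue-PM→Greco, Wed-AM→Horvat, Wed-PM→Greco, Thu-AM→Horvat, Thu-PM→Yoon, Fri-AM→Greco, Fri-PM→Horvat, Sat-AM→Yoon.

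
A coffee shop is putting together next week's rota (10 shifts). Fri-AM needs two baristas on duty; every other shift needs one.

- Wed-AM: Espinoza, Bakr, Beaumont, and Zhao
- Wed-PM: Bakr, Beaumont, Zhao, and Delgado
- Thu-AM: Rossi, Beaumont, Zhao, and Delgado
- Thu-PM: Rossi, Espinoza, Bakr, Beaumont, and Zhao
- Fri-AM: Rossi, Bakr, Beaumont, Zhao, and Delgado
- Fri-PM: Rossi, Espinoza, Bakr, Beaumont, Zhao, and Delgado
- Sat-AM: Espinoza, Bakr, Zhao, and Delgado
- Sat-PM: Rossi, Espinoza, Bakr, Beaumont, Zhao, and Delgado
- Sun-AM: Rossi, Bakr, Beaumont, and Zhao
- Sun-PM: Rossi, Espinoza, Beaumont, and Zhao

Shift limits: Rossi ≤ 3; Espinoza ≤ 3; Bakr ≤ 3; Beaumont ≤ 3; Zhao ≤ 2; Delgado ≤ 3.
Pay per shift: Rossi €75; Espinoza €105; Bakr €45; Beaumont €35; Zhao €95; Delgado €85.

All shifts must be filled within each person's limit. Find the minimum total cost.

€635

Picking the cheapest available barista for each shift independently would cost €405, but that ignores the shift limits.
An optimal schedule: Wed-AM→Beaumont, Wed-PM→Beaumont, Thu-AM→Beaumont, Thu-PM→Bakr, Fri-AM→Rossi+Delgado, Fri-PM→Rossi, Sat-AM→Bakr, Sat-PM→Delgado, Sun-AM→Bakr, Sun-PM→Rossi.
Total: 35 + 35 + 35 + 45 + 75 + 85 + 75 + 45 + 85 + 45 + 75 = €635.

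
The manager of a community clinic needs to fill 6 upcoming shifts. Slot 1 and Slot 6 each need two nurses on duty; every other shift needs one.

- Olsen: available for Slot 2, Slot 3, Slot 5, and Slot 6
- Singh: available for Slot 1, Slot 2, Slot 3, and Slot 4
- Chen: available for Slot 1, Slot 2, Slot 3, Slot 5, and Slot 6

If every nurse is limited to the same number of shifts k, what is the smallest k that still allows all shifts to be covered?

With 3 nurses and 8 worker-slots to fill, someone must work at least ⌈8/3⌉ = 3 shifts, so k ≥ 3.
k = 3 works: Slot 1→Singh+Chen, Slot 2→Olsen, Slot 3→Singh, Slot 4→Singh, Slot 5→Olsen, Slot 6→Olsen+Chen.
Loads: Olsen 3, Singh 3, Chen 2 — all ≤ 3.

3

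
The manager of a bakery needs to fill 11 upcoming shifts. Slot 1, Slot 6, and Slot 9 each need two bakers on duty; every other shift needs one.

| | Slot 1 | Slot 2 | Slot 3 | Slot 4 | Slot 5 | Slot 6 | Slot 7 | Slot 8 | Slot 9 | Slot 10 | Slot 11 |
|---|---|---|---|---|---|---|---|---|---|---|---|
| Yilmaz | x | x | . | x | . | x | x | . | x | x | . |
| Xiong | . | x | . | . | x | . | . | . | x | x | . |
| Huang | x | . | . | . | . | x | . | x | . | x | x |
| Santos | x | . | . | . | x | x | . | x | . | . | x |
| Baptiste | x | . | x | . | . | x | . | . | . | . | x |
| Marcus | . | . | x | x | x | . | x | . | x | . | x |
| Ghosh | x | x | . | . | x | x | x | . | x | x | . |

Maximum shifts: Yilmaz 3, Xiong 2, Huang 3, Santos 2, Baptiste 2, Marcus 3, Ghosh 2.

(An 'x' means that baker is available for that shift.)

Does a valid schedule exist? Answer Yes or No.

One valid schedule: Slot 1→Huang+Santos, Slot 2→Yilmaz, Slot 3→Baptiste, Slot 4→Yilmaz, Slot 5→Xiong, Slot 6→Santos+Baptiste, Slot 7→Yilmaz, Slot 8→Huang, Slot 9→Marcus+Ghosh, Slot 10→Xiong, Slot 11→Huang.
Loads: Yilmaz 3/3, Xiong 2/2, Huang 3/3, Santos 2/2, Baptiste 2/2, Marcus 1/3, Ghosh 1/2 — all within limits.

Yes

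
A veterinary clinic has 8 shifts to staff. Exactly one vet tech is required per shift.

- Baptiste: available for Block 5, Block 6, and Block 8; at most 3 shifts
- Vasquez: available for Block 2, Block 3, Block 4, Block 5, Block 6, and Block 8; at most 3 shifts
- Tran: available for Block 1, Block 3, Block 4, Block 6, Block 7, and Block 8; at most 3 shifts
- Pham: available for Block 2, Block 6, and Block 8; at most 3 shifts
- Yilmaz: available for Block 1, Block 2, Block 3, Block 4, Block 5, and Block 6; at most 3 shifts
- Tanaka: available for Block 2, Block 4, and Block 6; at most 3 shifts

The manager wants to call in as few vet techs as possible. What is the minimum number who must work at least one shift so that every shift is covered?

8 slots to fill and no one can take more than 3, so at least ⌈8/3⌉ = 3 vet techs are needed.
Baptiste, Vasquez, and Tran alone can cover everything: Block 1→Tran, Block 2→Vasquez, Block 3→Vasquez, Block 4→Vasquez, Block 5→Baptiste, Block 6→Baptiste, Block 7→Tran, Block 8→Baptiste.

3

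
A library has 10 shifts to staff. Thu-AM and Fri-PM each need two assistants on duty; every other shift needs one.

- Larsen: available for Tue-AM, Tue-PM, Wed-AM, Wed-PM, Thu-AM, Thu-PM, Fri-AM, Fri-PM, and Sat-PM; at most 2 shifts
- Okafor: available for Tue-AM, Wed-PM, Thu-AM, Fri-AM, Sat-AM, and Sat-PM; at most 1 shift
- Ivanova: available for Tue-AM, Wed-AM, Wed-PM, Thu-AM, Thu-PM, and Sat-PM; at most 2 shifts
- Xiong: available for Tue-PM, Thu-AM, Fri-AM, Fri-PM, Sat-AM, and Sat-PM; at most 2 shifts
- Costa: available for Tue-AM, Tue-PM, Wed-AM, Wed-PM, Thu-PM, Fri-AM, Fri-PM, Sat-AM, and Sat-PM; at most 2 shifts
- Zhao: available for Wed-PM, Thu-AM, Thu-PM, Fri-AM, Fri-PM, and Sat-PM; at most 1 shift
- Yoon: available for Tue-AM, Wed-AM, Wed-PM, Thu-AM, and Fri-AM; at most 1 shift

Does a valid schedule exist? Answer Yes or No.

No

Total capacity is 2+1+2+2+2+1+1 = 11 but 12 worker-slots are needed — infeasible.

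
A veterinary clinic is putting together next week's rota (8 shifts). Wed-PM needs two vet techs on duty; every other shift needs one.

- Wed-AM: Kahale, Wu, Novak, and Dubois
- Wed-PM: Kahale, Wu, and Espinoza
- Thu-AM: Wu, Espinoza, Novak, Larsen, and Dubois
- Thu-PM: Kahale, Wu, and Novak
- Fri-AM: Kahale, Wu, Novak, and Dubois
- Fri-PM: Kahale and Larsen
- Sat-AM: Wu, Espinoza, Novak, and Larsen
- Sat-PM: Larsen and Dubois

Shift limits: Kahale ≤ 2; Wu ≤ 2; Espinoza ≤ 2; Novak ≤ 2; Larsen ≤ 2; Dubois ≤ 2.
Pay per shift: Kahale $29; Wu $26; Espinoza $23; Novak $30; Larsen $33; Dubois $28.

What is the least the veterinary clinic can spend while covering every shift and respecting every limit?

$242

Picking the cheapest available vet tech for each shift independently would cost $230, but that ignores the shift limits.
An optimal schedule: Wed-AM→Dubois, Wed-PM→Espinoza+Wu, Thu-AM→Novak, Thu-PM→Wu, Fri-AM→Kahale, Fri-PM→Kahale, Sat-AM→Espinoza, Sat-PM→Dubois.
Total: 28 + 23 + 26 + 30 + 26 + 29 + 29 + 23 + 28 = $242.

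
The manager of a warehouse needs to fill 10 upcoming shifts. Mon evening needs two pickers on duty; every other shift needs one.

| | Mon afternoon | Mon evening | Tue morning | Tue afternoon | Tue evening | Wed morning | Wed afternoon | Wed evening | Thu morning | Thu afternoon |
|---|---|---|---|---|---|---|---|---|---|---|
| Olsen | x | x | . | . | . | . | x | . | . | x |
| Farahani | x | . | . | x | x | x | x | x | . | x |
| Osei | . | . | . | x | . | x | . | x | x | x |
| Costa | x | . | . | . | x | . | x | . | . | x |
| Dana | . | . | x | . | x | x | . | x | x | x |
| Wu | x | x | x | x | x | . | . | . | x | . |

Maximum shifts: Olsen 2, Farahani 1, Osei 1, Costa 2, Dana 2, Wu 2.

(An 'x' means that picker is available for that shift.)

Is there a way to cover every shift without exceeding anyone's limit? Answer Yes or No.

Total capacity is 2+1+1+2+2+2 = 10 but 11 worker-slots are needed — infeasible.

No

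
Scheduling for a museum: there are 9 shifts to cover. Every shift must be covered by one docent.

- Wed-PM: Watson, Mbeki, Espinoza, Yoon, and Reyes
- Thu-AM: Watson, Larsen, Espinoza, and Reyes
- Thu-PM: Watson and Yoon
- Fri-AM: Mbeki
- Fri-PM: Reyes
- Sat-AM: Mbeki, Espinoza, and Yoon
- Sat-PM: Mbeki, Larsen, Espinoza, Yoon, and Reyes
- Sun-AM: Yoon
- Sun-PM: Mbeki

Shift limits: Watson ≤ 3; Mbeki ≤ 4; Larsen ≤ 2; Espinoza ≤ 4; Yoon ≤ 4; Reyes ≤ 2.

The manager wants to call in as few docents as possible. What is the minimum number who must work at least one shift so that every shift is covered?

9 slots to fill and no one can take more than 4, so at least ⌈9/4⌉ = 3 docents are needed.
Mbeki, Yoon, and Reyes alone can cover everything: Wed-PM→Mbeki, Thu-AM→Reyes, Thu-PM→Yoon, Fri-AM→Mbeki, Fri-PM→Reyes, Sat-AM→Mbeki, Sat-PM→Yoon, Sun-AM→Yoon, Sun-PM→Mbeki.

3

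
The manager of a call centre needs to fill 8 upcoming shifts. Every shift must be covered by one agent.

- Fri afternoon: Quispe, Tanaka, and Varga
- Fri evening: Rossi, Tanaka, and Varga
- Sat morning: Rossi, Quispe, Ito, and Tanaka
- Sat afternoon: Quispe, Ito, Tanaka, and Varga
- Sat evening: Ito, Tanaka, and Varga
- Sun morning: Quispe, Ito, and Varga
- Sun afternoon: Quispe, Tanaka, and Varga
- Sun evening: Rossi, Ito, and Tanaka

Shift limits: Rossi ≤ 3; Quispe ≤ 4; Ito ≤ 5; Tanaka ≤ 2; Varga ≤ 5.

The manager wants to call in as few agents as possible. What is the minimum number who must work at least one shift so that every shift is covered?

8 slots to fill and no one can take more than 5, so at least ⌈8/5⌉ = 2 agents are needed.
Rossi and Varga alone can cover everything: Fri afternoon→Varga, Fri evening→Rossi, Sat morning→Rossi, Sat afternoon→Varga, Sat evening→Varga, Sun morning→Varga, Sun afternoon→Varga, Sun evening→Rossi.

2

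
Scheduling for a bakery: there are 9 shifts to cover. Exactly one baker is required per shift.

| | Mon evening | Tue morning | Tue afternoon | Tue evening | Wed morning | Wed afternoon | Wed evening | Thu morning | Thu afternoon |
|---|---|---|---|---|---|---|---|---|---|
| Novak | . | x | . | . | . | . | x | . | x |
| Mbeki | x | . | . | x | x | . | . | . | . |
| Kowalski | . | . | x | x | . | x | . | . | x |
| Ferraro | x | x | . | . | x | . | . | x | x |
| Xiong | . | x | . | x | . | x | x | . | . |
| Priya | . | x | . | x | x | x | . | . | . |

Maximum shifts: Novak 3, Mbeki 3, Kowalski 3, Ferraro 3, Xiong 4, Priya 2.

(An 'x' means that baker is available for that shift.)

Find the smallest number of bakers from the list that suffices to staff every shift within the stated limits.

3

9 slots to fill and no one can take more than 4, so at least ⌈9/4⌉ = 3 bakers are needed.
Novak, Kowalski, and Ferraro alone can cover everything: Mon evening→Ferraro, Tue morning→Novak, Tue afternoon→Kowalski, Tue evening→Kowalski, Wed morning→Ferraro, Wed afternoon→Kowalski, Wed evening→Novak, Thu morning→Ferraro, Thu afternoon→Novak.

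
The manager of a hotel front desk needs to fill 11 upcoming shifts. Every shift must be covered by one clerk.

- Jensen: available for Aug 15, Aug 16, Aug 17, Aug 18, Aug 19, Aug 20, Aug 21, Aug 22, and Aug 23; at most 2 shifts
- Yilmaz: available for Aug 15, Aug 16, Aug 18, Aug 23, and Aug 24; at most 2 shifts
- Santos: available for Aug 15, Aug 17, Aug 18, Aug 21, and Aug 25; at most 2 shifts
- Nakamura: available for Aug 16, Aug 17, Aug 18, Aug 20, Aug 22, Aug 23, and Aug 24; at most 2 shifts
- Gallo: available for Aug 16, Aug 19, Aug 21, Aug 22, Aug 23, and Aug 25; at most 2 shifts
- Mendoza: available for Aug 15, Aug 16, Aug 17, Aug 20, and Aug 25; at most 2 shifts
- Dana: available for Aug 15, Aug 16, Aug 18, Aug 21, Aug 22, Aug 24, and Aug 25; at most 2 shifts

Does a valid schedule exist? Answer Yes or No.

Yes

One valid schedule: Aug 15→Mendoza, Aug 16→Gallo, Aug 17→Santos, Aug 18→Nakamura, Aug 19→Jensen, Aug 20→Jensen, Aug 21→Santos, Aug 22→Nakamura, Aug 23→Yilmaz, Aug 24→Yilmaz, Aug 25→Gallo.
Loads: Jensen 2/2, Yilmaz 2/2, Santos 2/2, Nakamura 2/2, Gallo 2/2, Mendoza 1/2, Dana 0/2 — all within limits.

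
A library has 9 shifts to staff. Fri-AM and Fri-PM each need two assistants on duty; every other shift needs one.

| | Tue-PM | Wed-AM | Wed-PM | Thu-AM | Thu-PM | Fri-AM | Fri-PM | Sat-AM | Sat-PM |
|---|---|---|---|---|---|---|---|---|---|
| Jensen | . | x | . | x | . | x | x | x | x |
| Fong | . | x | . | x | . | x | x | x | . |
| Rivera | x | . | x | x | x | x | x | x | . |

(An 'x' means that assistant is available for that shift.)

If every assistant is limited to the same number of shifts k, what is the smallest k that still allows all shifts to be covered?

4

With 3 assistants and 11 worker-slots to fill, someone must work at least ⌈11/3⌉ = 4 shifts, so k ≥ 4.
k = 4 works: Tue-PM→Rivera, Wed-AM→Jensen, Wed-PM→Rivera, Thu-AM→Jensen, Thu-PM→Rivera, Fri-AM→Jensen+Fong, Fri-PM→Fong+Rivera, Sat-AM→Fong, Sat-PM→Jensen.
Loads: Jensen 4, Fong 3, Rivera 4 — all ≤ 4.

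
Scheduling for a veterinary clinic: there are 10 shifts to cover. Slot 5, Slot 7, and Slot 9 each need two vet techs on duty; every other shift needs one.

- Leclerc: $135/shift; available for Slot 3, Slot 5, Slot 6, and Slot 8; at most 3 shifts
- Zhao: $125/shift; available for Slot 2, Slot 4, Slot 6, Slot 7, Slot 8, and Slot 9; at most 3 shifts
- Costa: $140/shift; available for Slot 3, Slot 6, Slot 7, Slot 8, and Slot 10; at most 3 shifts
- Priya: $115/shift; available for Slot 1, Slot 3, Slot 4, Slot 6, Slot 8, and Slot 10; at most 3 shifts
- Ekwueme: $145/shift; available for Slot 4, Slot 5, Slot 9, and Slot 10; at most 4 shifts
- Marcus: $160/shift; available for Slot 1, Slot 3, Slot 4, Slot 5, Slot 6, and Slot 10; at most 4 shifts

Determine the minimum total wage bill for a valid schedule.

Slot 2 can only be covered by Zhao, so that assignment is forced.
Slot 7 can only be covered by Zhao and Costa, so that assignment is forced.
Slot 9 can only be covered by Zhao and Ekwueme, so that assignment is forced.
Picking the cheapest available vet tech for each shift independently would cost $1630, but that ignores the shift limits.
An optimal schedule: Slot 1→Priya, Slot 2→Zhao, Slot 3→Priya, Slot 4→Priya, Slot 5→Leclerc+Ekwueme, Slot 6→Leclerc, Slot 7→Zhao+Costa, Slot 8→Leclerc, Slot 9→Zhao+Ekwueme, Slot 10→Costa.
Total: 115 + 125 + 115 + 115 + 135 + 145 + 135 + 125 + 140 + 135 + 125 + 145 + 140 = $1695.

$1695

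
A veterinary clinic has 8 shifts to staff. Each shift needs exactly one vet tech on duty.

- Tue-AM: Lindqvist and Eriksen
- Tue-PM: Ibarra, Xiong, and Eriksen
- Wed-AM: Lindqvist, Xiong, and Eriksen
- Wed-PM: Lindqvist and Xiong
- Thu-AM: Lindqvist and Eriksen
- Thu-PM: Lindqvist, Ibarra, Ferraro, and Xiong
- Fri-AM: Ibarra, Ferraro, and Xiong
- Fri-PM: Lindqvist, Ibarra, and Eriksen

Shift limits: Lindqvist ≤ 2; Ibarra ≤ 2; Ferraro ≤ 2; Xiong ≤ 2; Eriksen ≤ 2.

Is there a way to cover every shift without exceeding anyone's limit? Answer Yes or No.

One valid schedule: Tue-AM→Lindqvist, Tue-PM→Ibarra, Wed-AM→Xiong, Wed-PM→Lindqvist, Thu-AM→Eriksen, Thu-PM→Ferraro, Fri-AM→Ibarra, Fri-PM→Eriksen.
Loads: Lindqvist 2/2, Ibarra 2/2, Ferraro 1/2, Xiong 1/2, Eriksen 2/2 — all within limits.

Yes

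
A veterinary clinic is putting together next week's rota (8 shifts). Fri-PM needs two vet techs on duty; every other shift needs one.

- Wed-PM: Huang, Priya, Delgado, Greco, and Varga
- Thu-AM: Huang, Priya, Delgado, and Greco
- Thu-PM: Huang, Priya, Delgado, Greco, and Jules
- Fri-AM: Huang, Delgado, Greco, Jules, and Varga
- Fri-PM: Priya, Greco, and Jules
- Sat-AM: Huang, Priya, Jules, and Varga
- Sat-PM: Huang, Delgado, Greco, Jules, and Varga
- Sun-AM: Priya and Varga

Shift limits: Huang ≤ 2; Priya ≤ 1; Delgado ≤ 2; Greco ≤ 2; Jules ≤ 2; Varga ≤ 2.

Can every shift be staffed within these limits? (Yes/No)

One valid schedule: Wed-PM→Delgado, Thu-AM→Huang, Thu-PM→Delgado, Fri-AM→Greco, Fri-PM→Greco+Jules, Sat-AM→Huang, Sat-PM→Jules, Sun-AM→Priya.
Loads: Huang 2/2, Priya 1/1, Delgado 2/2, Greco 2/2, Jules 2/2, Varga 0/2 — all within limits.

Yes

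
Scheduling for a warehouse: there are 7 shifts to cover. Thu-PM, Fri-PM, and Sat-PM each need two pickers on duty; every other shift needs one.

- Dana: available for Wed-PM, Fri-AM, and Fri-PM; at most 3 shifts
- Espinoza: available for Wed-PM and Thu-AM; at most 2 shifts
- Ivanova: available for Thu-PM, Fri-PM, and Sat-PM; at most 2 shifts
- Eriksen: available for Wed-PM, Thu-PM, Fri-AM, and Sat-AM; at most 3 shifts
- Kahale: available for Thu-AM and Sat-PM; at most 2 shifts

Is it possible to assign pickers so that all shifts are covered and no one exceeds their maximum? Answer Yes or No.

Total capacity is 12 and 10 slots are needed, so capacity alone doesn't rule it out.
Shifts {Thu-PM, Fri-PM, Sat-PM} need 6 worker-slots in total, but the pickers available for any of those shifts (Dana, Ivanova, Eriksen, and Kahale) can supply at most 5 among them. So no valid schedule exists.

No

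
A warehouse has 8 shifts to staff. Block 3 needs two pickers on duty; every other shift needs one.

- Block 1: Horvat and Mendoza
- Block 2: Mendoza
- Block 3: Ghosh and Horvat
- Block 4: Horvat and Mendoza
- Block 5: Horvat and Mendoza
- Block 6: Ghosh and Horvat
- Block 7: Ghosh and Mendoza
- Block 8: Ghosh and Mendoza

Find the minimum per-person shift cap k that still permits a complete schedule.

3

With 3 pickers and 9 worker-slots to fill, someone must work at least ⌈9/3⌉ = 3 shifts, so k ≥ 3.
k = 3 works: Block 1→Horvat, Block 2→Mendoza, Block 3→Ghosh+Horvat, Block 4→Horvat, Block 5→Mendoza, Block 6→Ghosh, Block 7→Ghosh, Block 8→Mendoza.
Loads: Ghosh 3, Horvat 3, Mendoza 3 — all ≤ 3.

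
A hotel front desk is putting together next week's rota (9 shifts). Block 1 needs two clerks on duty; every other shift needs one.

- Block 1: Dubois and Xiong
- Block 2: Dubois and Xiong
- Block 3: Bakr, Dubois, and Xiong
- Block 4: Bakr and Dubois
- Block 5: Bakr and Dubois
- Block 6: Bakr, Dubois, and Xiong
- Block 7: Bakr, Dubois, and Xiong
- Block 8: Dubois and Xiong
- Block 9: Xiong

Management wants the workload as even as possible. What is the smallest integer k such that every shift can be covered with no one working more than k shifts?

With 3 clerks and 10 worker-slots to fill, someone must work at least ⌈10/3⌉ = 4 shifts, so k ≥ 4.
k = 4 works: Block 1→Dubois+Xiong, Block 2→Dubois, Block 3→Bakr, Block 4→Bakr, Block 5→Bakr, Block 6→Bakr, Block 7→Dubois, Block 8→Dubois, Block 9→Xiong.
Loads: Bakr 4, Dubois 4, Xiong 2 — all ≤ 4.

4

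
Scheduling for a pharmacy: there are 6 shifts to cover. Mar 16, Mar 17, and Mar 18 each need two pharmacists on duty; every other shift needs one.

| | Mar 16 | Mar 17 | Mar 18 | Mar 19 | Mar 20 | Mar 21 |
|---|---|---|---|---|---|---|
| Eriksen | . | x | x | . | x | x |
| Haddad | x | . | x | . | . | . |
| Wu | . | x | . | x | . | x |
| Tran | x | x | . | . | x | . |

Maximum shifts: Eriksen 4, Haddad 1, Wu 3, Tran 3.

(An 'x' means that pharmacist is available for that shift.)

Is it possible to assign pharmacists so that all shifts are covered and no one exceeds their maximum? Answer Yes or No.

No

Total capacity is 11 and 9 slots are needed, so capacity alone doesn't rule it out.
Shifts {Mar 16, Mar 18} need 4 worker-slots in total, but the pharmacists available for any of those shifts (Eriksen, Haddad, and Tran) can supply at most 3 among them. So no valid schedule exists.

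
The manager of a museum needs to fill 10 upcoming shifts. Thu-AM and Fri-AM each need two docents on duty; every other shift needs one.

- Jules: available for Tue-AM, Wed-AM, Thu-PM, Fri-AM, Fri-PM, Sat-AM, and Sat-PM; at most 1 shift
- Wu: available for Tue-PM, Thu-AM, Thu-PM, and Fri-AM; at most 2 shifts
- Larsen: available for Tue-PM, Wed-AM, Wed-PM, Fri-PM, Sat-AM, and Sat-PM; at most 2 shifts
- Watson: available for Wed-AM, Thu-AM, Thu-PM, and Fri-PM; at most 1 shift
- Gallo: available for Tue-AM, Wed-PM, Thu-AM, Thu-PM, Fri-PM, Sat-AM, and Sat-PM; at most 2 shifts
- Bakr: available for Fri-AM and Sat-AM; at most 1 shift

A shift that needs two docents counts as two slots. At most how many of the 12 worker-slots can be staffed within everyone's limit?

9

Total capacity across all docents is 1+2+2+1+2+1 = 9, and 12 slots are needed, so at most 9 can be filled.
An assignment achieving 9: Tue-AM→Jules, Tue-PM→Wu, Wed-AM→Larsen, Wed-PM→Larsen, Thu-AM→Wu+Watson, Thu-PM→Gallo, Fri-AM→Bakr, Sat-PM→Gallo.
Loads: Jules 1/1, Wu 2/2, Larsen 2/2, Watson 1/1, Gallo 2/2, Bakr 1/1.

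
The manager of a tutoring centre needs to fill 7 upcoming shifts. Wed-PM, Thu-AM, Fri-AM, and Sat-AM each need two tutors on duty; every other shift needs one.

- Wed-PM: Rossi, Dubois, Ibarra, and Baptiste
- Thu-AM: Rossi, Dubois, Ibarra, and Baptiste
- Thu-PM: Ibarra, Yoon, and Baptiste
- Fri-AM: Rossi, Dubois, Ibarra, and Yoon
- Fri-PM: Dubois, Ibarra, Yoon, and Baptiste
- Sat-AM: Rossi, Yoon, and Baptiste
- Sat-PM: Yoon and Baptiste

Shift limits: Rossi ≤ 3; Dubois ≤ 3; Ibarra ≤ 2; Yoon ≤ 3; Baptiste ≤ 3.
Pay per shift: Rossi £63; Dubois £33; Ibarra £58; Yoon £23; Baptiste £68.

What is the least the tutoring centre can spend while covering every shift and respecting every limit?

Picking the cheapest available tutor for each shift independently would cost £393, but that ignores the shift limits.
An optimal schedule: Wed-PM→Rossi+Dubois, Thu-AM→Rossi+Dubois, Thu-PM→Ibarra, Fri-AM→Ibarra+Yoon, Fri-PM→Dubois, Sat-AM→Rossi+Yoon, Sat-PM→Yoon.
Total: 63 + 33 + 63 + 33 + 58 + 58 + 23 + 33 + 63 + 23 + 23 = £473.

£473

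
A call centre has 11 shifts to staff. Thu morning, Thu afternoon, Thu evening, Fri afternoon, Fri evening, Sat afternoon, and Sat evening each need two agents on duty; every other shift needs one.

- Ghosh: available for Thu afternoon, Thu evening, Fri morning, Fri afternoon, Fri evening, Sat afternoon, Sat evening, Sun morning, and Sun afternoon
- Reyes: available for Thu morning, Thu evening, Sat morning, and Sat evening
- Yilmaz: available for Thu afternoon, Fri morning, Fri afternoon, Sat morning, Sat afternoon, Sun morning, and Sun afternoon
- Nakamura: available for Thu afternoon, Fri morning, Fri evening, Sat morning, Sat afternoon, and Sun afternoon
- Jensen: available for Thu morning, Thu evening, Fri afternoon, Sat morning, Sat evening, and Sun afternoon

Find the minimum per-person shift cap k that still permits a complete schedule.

4

With 5 agents and 18 worker-slots to fill, someone must work at least ⌈18/5⌉ = 4 shifts, so k ≥ 4.
k = 4 works: Thu morning→Reyes+Jensen, Thu afternoon→Ghosh+Yilmaz, Thu evening→Ghosh+Reyes, Fri morning→Yilmaz, Fri afternoon→Yilmaz+Jensen, Fri evening→Ghosh+Nakamura, Sat morning→Reyes, Sat afternoon→Yilmaz+Nakamura, Sat evening→Reyes+Jensen, Sun morning→Ghosh, Sun afternoon→Nakamura.
Loads: Ghosh 4, Reyes 4, Yilmaz 4, Nakamura 3, Jensen 3 — all ≤ 4.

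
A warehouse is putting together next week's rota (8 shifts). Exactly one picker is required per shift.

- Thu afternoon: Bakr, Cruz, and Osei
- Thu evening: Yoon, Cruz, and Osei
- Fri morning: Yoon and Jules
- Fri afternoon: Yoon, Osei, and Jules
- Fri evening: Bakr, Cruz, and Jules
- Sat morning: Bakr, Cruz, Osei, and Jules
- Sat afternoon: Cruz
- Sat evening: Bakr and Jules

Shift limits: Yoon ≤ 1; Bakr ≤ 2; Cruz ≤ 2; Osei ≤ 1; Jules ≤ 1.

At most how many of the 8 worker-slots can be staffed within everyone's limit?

7

Total capacity across all pickers is 1+2+2+1+1 = 7, and 8 slots are needed, so at most 7 can be filled.
An assignment achieving 7: Thu afternoon→Bakr, Thu evening→Cruz, Fri morning→Yoon, Fri afternoon→Osei, Fri evening→Jules, Sat afternoon→Cruz, Sat evening→Bakr.
Loads: Yoon 1/1, Bakr 2/2, Cruz 2/2, Osei 1/1, Jules 1/1.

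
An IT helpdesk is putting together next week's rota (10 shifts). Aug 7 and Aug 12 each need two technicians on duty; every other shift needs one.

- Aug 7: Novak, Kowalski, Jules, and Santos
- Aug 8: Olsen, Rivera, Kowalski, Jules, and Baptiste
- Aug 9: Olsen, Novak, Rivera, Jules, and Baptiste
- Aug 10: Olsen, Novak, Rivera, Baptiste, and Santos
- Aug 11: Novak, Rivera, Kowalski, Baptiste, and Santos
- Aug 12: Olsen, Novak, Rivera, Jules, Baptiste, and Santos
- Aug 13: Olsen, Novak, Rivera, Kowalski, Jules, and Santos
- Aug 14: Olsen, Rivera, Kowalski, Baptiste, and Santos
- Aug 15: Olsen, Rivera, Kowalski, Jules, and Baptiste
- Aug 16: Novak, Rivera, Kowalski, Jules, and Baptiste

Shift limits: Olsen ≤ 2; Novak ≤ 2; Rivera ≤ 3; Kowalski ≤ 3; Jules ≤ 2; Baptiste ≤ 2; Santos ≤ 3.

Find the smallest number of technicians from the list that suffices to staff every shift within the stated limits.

12 slots to fill and no one can take more than 3, so at least ⌈12/3⌉ = 4 technicians are needed.
Any 4 technicians together have capacity at most 3+3+3+2 = 11 < 12 slots, so 4 can never suffice.
Olsen, Novak, Rivera, Kowalski, and Jules alone can cover everything: Aug 7→Novak+Kowalski, Aug 8→Rivera, Aug 9→Rivera, Aug 10→Olsen, Aug 11→Novak, Aug 12→Rivera+Jules, Aug 13→Jules, Aug 14→Olsen, Aug 15→Kowalski, Aug 16→Kowalski.

5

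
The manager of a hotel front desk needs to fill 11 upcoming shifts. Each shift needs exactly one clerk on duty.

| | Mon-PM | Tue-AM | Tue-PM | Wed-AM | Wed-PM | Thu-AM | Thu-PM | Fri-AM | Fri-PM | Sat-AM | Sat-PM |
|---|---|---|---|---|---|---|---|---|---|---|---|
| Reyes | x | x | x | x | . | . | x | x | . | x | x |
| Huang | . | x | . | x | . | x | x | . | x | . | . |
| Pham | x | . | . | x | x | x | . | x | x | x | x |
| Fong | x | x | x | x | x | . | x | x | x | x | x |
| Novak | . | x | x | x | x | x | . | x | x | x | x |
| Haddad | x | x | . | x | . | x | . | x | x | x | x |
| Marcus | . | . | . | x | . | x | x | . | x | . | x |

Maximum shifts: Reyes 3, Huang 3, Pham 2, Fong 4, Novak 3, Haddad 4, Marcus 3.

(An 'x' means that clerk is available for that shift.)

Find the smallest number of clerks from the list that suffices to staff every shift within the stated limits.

11 slots to fill and no one can take more than 4, so at least ⌈11/4⌉ = 3 clerks are needed.
Reyes, Fong, and Haddad alone can cover everything: Mon-PM→Reyes, Tue-AM→Fong, Tue-PM→Reyes, Wed-AM→Fong, Wed-PM→Fong, Thu-AM→Haddad, Thu-PM→Reyes, Fri-AM→Haddad, Fri-PM→Fong, Sat-AM→Haddad, Sat-PM→Haddad.

3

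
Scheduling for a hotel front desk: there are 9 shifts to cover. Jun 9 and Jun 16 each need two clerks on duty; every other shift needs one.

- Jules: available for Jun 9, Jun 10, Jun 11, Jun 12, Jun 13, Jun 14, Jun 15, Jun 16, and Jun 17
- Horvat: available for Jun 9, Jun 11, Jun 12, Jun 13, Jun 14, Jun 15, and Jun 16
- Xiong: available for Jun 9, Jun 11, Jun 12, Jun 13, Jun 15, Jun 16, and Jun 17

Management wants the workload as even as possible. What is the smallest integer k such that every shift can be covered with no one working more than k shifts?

4

With 3 clerks and 11 worker-slots to fill, someone must work at least ⌈11/3⌉ = 4 shifts, so k ≥ 4.
k = 4 works: Jun 9→Jules+Horvat, Jun 10→Jules, Jun 11→Horvat, Jun 12→Horvat, Jun 13→Xiong, Jun 14→Jules, Jun 15→Xiong, Jun 16→Horvat+Xiong, Jun 17→Jules.
Loads: Jules 4, Horvat 4, Xiong 3 — all ≤ 4.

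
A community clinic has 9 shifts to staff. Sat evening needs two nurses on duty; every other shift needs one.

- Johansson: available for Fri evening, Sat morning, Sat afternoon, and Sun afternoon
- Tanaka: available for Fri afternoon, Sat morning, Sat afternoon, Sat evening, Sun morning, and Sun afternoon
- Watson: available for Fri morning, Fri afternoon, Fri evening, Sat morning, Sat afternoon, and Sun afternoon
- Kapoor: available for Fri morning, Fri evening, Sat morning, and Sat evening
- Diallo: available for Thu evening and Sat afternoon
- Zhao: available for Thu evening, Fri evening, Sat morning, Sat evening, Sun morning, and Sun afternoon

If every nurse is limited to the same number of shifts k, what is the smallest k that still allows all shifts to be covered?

2

With 6 nurses and 10 worker-slots to fill, someone must work at least ⌈10/6⌉ = 2 shifts, so k ≥ 2.
k = 2 works: Thu evening→Diallo, Fri morning→Watson, Fri afternoon→Tanaka, Fri evening→Johansson, Sat morning→Kapoor, Sat afternoon→Johansson, Sat evening→Kapoor+Zhao, Sun morning→Tanaka, Sun afternoon→Watson.
Loads: Johansson 2, Tanaka 2, Watson 2, Kapoor 2, Diallo 1, Zhao 1 — all ≤ 2.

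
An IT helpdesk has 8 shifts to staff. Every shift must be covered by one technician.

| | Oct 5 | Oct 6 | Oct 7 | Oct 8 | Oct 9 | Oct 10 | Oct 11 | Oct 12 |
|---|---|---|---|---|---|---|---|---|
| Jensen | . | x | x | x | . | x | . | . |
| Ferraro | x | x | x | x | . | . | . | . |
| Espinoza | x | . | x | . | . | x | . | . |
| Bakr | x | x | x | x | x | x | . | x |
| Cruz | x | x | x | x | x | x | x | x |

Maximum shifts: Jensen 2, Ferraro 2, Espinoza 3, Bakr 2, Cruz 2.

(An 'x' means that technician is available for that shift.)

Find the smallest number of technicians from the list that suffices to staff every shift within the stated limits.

4

8 slots to fill and no one can take more than 3, so at least ⌈8/3⌉ = 3 technicians are needed.
Any 3 technicians together have capacity at most 3+2+2 = 7 < 8 slots, so 3 can never suffice.
Jensen, Ferraro, Bakr, and Cruz alone can cover everything: Oct 5→Ferraro, Oct 6→Jensen, Oct 7→Ferraro, Oct 8→Cruz, Oct 9→Bakr, Oct 10→Jensen, Oct 11→Cruz, Oct 12→Bakr.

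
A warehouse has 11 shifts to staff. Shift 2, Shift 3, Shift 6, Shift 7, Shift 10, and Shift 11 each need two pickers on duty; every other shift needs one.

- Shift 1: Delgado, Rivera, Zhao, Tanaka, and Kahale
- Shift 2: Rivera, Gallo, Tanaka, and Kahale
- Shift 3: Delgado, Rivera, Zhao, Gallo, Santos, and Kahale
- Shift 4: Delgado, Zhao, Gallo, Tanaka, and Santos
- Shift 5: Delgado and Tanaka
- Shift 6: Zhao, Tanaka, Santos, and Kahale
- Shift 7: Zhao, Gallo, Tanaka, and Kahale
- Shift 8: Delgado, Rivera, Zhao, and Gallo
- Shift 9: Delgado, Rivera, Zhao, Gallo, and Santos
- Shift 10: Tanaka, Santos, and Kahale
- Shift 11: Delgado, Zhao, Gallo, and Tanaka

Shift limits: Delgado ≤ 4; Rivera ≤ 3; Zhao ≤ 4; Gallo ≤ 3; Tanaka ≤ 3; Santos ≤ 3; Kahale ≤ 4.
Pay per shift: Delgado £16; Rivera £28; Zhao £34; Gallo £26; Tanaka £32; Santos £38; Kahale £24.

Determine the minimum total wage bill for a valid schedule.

£418

Picking the cheapest available picker for each shift independently would cost £374, but that ignores the shift limits.
An optimal schedule: Shift 1→Delgado, Shift 2→Kahale+Rivera, Shift 3→Gallo+Rivera, Shift 4→Delgado, Shift 5→Delgado, Shift 6→Kahale+Tanaka, Shift 7→Kahale+Gallo, Shift 8→Delgado, Shift 9→Rivera, Shift 10→Kahale+Tanaka, Shift 11→Gallo+Tanaka.
Total: 16 + 24 + 28 + 26 + 28 + 16 + 16 + 24 + 32 + 24 + 26 + 16 + 28 + 24 + 32 + 26 + 32 = £418.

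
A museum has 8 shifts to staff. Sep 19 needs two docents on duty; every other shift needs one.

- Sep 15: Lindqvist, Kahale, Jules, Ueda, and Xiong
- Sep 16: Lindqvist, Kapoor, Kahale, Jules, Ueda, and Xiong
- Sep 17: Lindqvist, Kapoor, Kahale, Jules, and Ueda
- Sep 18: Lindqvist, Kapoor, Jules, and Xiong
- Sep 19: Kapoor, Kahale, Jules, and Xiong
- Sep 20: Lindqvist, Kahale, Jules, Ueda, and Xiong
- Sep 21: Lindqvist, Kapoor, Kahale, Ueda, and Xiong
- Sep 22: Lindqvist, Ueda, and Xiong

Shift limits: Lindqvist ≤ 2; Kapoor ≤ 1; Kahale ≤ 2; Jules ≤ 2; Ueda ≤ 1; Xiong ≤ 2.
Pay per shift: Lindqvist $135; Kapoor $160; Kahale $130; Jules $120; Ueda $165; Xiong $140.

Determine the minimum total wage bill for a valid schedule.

Picking the cheapest available docent for each shift independently would cost $1115, but that ignores the shift limits.
An optimal schedule: Sep 15→Jules, Sep 16→Xiong, Sep 17→Kahale, Sep 18→Jules, Sep 19→Xiong+Kapoor, Sep 20→Kahale, Sep 21→Lindqvist, Sep 22→Lindqvist.
Total: 120 + 140 + 130 + 120 + 140 + 160 + 130 + 135 + 135 = $1210.

$1210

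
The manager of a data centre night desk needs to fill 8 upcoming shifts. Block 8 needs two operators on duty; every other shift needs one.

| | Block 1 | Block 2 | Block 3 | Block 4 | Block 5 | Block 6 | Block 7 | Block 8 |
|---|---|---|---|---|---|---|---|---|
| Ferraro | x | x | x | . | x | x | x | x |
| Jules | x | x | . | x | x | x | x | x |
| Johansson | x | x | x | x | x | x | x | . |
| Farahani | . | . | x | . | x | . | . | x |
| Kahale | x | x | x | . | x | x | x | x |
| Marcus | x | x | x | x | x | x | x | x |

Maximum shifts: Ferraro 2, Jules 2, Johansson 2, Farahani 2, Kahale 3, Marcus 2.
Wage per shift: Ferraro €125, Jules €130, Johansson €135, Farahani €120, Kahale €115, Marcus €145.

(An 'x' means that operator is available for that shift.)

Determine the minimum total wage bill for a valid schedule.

€1095

Picking the cheapest available operator for each shift independently would cost €1055, but that ignores the shift limits.
An optimal schedule: Block 1→Kahale, Block 2→Kahale, Block 3→Kahale, Block 4→Jules, Block 5→Farahani, Block 6→Ferraro, Block 7→Ferraro, Block 8→Farahani+Jules.
Total: 115 + 115 + 115 + 130 + 120 + 125 + 125 + 120 + 130 = €1095.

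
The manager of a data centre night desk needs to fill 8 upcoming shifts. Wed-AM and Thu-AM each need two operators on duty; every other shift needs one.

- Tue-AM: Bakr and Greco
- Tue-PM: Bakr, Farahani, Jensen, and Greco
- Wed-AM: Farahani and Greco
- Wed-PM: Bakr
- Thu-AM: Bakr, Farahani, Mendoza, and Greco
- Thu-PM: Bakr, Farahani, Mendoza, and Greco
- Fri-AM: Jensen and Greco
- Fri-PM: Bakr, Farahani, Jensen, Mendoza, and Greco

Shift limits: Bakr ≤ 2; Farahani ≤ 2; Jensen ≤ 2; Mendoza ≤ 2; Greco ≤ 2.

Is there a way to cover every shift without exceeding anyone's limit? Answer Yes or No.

Wed-AM can only be covered by Farahani and Greco, so that assignment is forced.
Wed-PM can only be covered by Bakr, so that assignment is forced.
One valid schedule: Tue-AM→Bakr, Tue-PM→Farahani, Wed-AM→Farahani+Greco, Wed-PM→Bakr, Thu-AM→Mendoza+Greco, Thu-PM→Mendoza, Fri-AM→Jensen, Fri-PM→Jensen.
Loads: Bakr 2/2, Farahani 2/2, Jensen 2/2, Mendoza 2/2, Greco 2/2 — all within limits.

Yes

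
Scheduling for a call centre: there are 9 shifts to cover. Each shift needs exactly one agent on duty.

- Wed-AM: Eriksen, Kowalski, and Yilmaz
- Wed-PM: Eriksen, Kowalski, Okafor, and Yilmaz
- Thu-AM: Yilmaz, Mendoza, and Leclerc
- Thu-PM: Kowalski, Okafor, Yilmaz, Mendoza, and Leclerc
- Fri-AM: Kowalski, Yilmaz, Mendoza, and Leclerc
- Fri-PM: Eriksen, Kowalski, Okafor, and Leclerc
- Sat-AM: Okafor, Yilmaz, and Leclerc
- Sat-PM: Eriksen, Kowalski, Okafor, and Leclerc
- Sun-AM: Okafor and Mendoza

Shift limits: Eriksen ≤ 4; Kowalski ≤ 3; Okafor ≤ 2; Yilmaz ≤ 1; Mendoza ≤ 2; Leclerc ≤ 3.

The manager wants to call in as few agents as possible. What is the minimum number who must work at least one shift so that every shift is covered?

9 slots to fill and no one can take more than 4, so at least ⌈9/4⌉ = 3 agents are needed.
Eriksen, Okafor, and Leclerc alone can cover everything: Wed-AM→Eriksen, Wed-PM→Eriksen, Thu-AM→Leclerc, Thu-PM→Okafor, Fri-AM→Leclerc, Fri-PM→Eriksen, Sat-AM→Leclerc, Sat-PM→Eriksen, Sun-AM→Okafor.

3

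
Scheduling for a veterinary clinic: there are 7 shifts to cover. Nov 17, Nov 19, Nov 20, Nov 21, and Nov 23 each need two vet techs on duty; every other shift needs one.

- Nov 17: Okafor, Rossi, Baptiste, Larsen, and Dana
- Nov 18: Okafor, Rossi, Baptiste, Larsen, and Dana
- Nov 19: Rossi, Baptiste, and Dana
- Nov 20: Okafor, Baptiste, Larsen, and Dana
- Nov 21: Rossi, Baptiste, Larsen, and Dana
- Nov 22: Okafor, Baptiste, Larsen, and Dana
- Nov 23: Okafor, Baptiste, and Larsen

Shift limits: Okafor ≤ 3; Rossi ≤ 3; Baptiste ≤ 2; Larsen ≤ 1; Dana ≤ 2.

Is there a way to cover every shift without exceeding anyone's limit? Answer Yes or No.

Total capacity is 3+3+2+1+2 = 11 but 12 worker-slots are needed — infeasible.

No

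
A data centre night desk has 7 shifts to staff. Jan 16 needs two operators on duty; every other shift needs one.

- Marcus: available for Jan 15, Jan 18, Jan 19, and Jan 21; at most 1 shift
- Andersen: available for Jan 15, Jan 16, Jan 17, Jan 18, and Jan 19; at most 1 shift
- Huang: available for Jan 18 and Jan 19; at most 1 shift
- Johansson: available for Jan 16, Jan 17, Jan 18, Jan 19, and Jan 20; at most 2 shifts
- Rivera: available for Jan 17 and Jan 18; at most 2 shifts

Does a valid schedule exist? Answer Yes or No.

No

Shifts {Jan 15, Jan 16, Jan 21} need 4 worker-slots in total, but the operators available for any of those shifts (Marcus, Andersen, and Johansson) can supply at most 3 among them. So no valid schedule exists.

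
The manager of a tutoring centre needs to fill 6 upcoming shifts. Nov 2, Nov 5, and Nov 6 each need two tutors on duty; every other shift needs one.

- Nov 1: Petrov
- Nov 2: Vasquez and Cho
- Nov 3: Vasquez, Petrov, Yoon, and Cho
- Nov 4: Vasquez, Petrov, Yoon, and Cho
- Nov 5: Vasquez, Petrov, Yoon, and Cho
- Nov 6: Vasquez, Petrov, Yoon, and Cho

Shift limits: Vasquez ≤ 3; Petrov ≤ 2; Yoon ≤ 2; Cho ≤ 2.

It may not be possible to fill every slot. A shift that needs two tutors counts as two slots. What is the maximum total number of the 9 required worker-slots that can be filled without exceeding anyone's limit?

9

Total capacity across all tutors is 3+2+2+2 = 9, and 9 slots are needed, so at most 9 can be filled.
An assignment achieving 9: Nov 1→Petrov, Nov 2→Vasquez+Cho, Nov 3→Vasquez, Nov 4→Vasquez, Nov 5→Petrov+Yoon, Nov 6→Yoon+Cho.
Loads: Vasquez 3/3, Petrov 2/2, Yoon 2/2, Cho 2/2.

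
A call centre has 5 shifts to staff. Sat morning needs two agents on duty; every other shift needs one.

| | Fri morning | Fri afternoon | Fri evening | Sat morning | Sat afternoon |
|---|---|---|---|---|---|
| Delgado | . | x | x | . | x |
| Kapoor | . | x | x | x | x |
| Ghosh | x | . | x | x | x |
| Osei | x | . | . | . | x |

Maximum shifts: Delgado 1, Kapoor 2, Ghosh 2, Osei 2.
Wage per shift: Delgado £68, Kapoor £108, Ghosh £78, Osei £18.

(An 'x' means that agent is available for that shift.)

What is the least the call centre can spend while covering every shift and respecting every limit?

Sat morning can only be covered by Kapoor and Ghosh, so that assignment is forced.
Picking the cheapest available agent for each shift independently would cost £358, but that ignores the shift limits.
An optimal schedule: Fri morning→Osei, Fri afternoon→Delgado, Fri evening→Ghosh, Sat morning→Ghosh+Kapoor, Sat afternoon→Osei.
Total: 18 + 68 + 78 + 78 + 108 + 18 = £368.

£368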